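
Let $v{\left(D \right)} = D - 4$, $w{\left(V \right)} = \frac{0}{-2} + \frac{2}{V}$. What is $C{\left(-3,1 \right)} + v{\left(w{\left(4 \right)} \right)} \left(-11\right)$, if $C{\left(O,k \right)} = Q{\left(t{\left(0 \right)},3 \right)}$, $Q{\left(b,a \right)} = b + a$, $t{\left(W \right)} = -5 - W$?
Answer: $\frac{73}{2} \approx 36.5$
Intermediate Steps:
$w{\left(V \right)} = \frac{2}{V}$ ($w{\left(V \right)} = 0 \left(- \frac{1}{2}\right) + \frac{2}{V} = 0 + \frac{2}{V} = \frac{2}{V}$)
$v{\left(D \right)} = -4 + D$ ($v{\left(D \right)} = D - 4 = -4 + D$)
$Q{\left(b,a \right)} = a + b$
$C{\left(O,k \right)} = -2$ ($C{\left(O,k \right)} = 3 - 5 = -2$)
$C{\left(-3,1 \right)} + v{\left(w{\left(4 \right)} \right)} \left(-11\right) = -2 + \left(-4 + \frac{2}{4}\right) \left(-11\right) = -2 + \left(-4 + 2 \cdot \frac{1}{4}\right) \left(-11\right) = -2 + \left(-4 + \frac{1}{2}\right) \left(-11\right) = -2 - - \frac{77}{2} = -2 + \frac{77}{2} = \frac{73}{2}$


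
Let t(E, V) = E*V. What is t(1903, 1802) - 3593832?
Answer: -164626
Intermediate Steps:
t(1903, 1802) - 3593832 = 1903*1802 - 3593832 = 3429206 - 3593832 = -164626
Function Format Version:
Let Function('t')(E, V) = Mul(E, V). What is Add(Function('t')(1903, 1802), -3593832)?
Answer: -164626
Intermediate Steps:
Add(Function('t')(1903, 1802), -3593832) = Add(Mul(1903, 1802), -3593832) = Add(3429206, -3593832) = -164626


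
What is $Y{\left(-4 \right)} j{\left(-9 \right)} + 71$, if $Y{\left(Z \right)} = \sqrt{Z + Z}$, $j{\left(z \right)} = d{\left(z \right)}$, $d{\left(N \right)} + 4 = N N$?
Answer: $71 + 154 i \sqrt{2} \approx 71.0 + 217.79 i$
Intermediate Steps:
$d{\left(N \right)} = -4 + N^{2}$ ($d{\left(N \right)} = -4 + N N = -4 + N^{2}$)
$j{\left(z \right)} = -4 + z^{2}$
$Y{\left(Z \right)} = \sqrt{2} \sqrt{Z}$ ($Y{\left(Z \right)} = \sqrt{2 Z} = \sqrt{2} \sqrt{Z}$)
$Y{\left(-4 \right)} j{\left(-9 \right)} + 71 = \sqrt{2} \sqrt{-4} \left(-4 + \left(-9\right)^{2}\right) + 71 = \sqrt{2} \cdot 2 i \left(-4 + 81\right) + 71 = 2 i \sqrt{2} \cdot 77 + 71 = 154 i \sqrt{2} + 71 = 71 + 154 i \sqrt{2}$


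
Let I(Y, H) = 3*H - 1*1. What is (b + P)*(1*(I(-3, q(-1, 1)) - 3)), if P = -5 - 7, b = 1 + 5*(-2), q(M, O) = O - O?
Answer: 84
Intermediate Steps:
q(M, O) = 0
I(Y, H) = -1 + 3*H (I(Y, H) = 3*H - 1 = -1 + 3*H)
b = -9 (b = 1 - 10 = -9)
P = -12
(b + P)*(1*(I(-3, q(-1, 1)) - 3)) = (-9 - 12)*(1*((-1 + 3*0) - 3)) = -21*((-1 + 0) - 3) = -21*(-1 - 3) = -21*(-4) = 84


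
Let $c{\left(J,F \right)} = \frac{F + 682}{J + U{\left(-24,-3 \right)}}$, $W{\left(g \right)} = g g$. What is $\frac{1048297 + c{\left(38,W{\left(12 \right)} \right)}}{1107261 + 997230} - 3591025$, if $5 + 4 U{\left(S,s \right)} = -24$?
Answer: $- \frac{929545285628990}{258852393} \approx -3.591 \cdot 10^{6}$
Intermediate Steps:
$W{\left(g \right)} = g^{2}$
$U{\left(S,s \right)} = - \frac{29}{4}$ ($U{\left(S,s \right)} = - \frac{5}{4} + \frac{1}{4} \left(-24\right) = - \frac{5}{4} - 6 = - \frac{29}{4}$)
$c{\left(J,F \right)} = \frac{682 + F}{- \frac{29}{4} + J}$ ($c{\left(J,F \right)} = \frac{F + 682}{J - \frac{29}{4}} = \frac{682 + F}{- \frac{29}{4} + J}$)
$\frac{1048297 + c{\left(38,W{\left(12 \right)} \right)}}{1107261 + 997230} - 3591025 = \frac{1048297 + \frac{4 \left(682 + 12^{2}\right)}{-29 + 4 \cdot 38}}{1107261 + 997230} - 3591025 = \frac{1048297 + \frac{4 \left(682 + 144\right)}{-29 + 152}}{2104491} - 3591025 = \left(1048297 + 4 \cdot \frac{1}{123} \cdot 826\right) \frac{1}{2104491} - 3591025 = \left(1048297 + \frac{3304}{123}\right) \frac{1}{2104491} - 3591025 = \frac{128943835}{123} \cdot \frac{1}{2104491} - 3591025 = \frac{128943835}{258852393} - 3591025 = - \frac{929545285628990}{258852393}$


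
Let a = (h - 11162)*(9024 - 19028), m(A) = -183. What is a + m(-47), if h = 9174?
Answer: 19887769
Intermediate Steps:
a = 19887952 (a = (9174 - 11162)*(9024 - 19028) = -1988*(-10004) = 19887952)
a + m(-47) = 19887952 - 183 = 19887769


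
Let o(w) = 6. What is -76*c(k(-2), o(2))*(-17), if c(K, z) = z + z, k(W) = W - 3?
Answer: 15504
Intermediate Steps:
k(W) = -3 + W
c(K, z) = 2*z
-76*c(k(-2), o(2))*(-17) = -152*6*(-17) = -76*12*(-17) = -912*(-17) = 15504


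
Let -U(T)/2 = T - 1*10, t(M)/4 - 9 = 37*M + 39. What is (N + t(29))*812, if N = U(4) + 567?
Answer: 4111156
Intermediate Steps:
t(M) = 192 + 148*M (t(M) = 36 + 4*(37*M + 39) = 36 + 4*(39 + 37*M) = 36 + (156 + 148*M) = 192 + 148*M)
U(T) = 20 - 2*T (U(T) = -2*(T - 1*10) = -2*(T - 10) = -2*(-10 + T) = 20 - 2*T)
N = 579 (N = (20 - 2*4) + 567 = (20 - 8) + 567 = 12 + 567 = 579)
(N + t(29))*812 = (579 + (192 + 148*29))*812 = (579 + (192 + 4292))*812 = (579 + 4484)*812 = 5063*812 = 4111156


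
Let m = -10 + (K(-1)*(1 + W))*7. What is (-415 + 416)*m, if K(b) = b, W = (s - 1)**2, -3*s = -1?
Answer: -181/9 ≈ -20.111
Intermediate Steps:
s = 1/3 (s = -1/3*(-1) = 1/3 ≈ 0.33333)
W = 4/9 (W = (1/3 - 1)**2 = (-2/3)**2 = 4/9 ≈ 0.44444)
m = -181/9 (m = -10 - (1 + 4/9)*7 = -10 - 1*13/9*7 = -10 - 13/9*7 = -10 - 91/9 = -181/9 ≈ -20.111)
(-415 + 416)*m = (-415 + 416)*(-181/9) = 1*(-181/9) = -181/9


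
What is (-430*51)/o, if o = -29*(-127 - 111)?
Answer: -645/203 ≈ -3.1773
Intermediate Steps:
o = 6902 (o = -29*(-238) = 6902)
(-430*51)/o = -430*51/6902 = -21930*1/6902 = -645/203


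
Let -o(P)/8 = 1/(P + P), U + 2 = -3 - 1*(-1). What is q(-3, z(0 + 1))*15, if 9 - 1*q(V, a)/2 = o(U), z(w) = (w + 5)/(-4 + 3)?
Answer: 240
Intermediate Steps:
U = -4 (U = -2 + (-3 - 1*(-1)) = -2 + (-3 + 1) = -2 - 2 = -4)
o(P) = -4/P (o(P) = -8/(P + P) = -8*1/(2*P) = -4/P)
z(w) = -5 - w (z(w) = (5 + w)/(-1) = (5 + w)*(-1) = -5 - w)
q(V, a) = 16 (q(V, a) = 18 - (-8)/(-4) = 18 - (-8)*(-1)/4 = 18 - 2*1 = 18 - 2 = 16)
q(-3, z(0 + 1))*15 = 16*15 = 240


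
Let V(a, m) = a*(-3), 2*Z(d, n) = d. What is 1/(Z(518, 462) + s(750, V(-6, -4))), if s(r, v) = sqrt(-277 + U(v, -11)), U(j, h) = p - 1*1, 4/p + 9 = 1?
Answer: 518/134719 - I*sqrt(1114)/134719 ≈ 0.003845 - 0.00024775*I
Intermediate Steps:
Z(d, n) = d/2
p = -1/2 (p = 4/(-9 + 1) = 4/(-8) = 4*(-1/8) = -1/2 ≈ -0.50000)
V(a, m) = -3*a
U(j, h) = -3/2 (U(j, h) = -1/2 - 1*1 = -1/2 - 1 = -3/2)
s(r, v) = I*sqrt(1114)/2 (s(r, v) = sqrt(-277 - 3/2) = sqrt(-557/2) = I*sqrt(1114)/2)
1/(Z(518, 462) + s(750, V(-6, -4))) = 1/((1/2)*518 + I*sqrt(1114)/2) = 1/(259 + I*sqrt(1114)/2)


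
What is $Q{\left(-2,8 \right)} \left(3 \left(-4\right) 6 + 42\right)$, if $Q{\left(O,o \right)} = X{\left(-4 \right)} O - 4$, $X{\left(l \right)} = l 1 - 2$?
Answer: $-240$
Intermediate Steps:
$X{\left(l \right)} = -2 + l$ ($X{\left(l \right)} = l - 2 = -2 + l$)
$Q{\left(O,o \right)} = -4 - 6 O$ ($Q{\left(O,o \right)} = \left(-2 - 4\right) O - 4 = - 6 O - 4 = -4 - 6 O$)
$Q{\left(-2,8 \right)} \left(3 \left(-4\right) 6 + 42\right) = \left(-4 - -12\right) \left(3 \left(-4\right) 6 + 42\right) = \left(-4 + 12\right) \left(\left(-12\right) 6 + 42\right) = 8 \left(-72 + 42\right) = 8 \left(-30\right) = -240$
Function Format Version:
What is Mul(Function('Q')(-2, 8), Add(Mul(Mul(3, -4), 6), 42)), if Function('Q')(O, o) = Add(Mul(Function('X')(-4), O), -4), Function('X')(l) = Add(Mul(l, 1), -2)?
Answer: -240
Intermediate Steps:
Function('X')(l) = Add(-2, l) (Function('X')(l) = Add(l, -2) = Add(-2, l))
Function('Q')(O, o) = Add(-4, Mul(-6, O)) (Function('Q')(O, o) = Add(Mul(Add(-2, -4), O), -4) = Add(Mul(-6, O), -4) = Add(-4, Mul(-6, O)))
Mul(Function('Q')(-2, 8), Add(Mul(Mul(3, -4), 6), 42)) = Mul(Add(-4, Mul(-6, -2)), Add(Mul(Mul(3, -4), 6), 42)) = Mul(Add(-4, 12), Add(Mul(-12, 6), 42)) = Mul(8, Add(-72, 42)) = Mul(8, -30) = -240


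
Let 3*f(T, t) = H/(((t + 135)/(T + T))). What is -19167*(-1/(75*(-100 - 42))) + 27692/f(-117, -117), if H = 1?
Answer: -295002857/46150 ≈ -6392.3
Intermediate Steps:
f(T, t) = 2*T/(3*(135 + t)) (f(T, t) = (1/((t + 135)/(T + T)))/3 = (1/((135 + t)/((2*T))))/3 = (1/((135 + t)*(1/(2*T))))/3 = (1/((135 + t)/(2*T)))/3 = (1*(2*T/(135 + t)))/3 = (2*T/(135 + t))/3 = 2*T/(3*(135 + t)))
-19167*(-1/(75*(-100 - 42))) + 27692/f(-117, -117) = -19167*(-1/(75*(-100 - 42))) + 27692/(((⅔)*(-117)/(135 - 117))) = -19167/((-142*(-75))) + 27692/(((⅔)*(-117)/18)) = -19167/10650 + 27692/(((⅔)*(-117)*(1/18))) = -19167*1/10650 + 27692/(-13/3) = -6389/3550 + 27692*(-3/13) = -6389/3550 - 83076/13 = -295002857/46150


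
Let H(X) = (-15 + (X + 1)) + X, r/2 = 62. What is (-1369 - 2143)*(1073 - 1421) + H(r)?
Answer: 1222410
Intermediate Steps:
r = 124 (r = 2*62 = 124)
H(X) = -14 + 2*X (H(X) = (-15 + (1 + X)) + X = (-14 + X) + X = -14 + 2*X)
(-1369 - 2143)*(1073 - 1421) + H(r) = (-1369 - 2143)*(1073 - 1421) + (-14 + 2*124) = -3512*(-348) + (-14 + 248) = 1222176 + 234 = 1222410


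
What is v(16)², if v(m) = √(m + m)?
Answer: 32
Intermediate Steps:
v(m) = √2*√m (v(m) = √(2*m) = √2*√m)
v(16)² = (√2*√16)² = (√2*4)² = (4*√2)² = 32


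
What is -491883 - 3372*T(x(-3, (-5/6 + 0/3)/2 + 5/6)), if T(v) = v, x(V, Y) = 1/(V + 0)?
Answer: -490759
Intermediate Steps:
x(V, Y) = 1/V
-491883 - 3372*T(x(-3, (-5/6 + 0/3)/2 + 5/6)) = -491883 - 3372/(-3) = -491883 - 3372*(-1)/3 = -491883 - 1*(-1124) = -491883 + 1124 = -490759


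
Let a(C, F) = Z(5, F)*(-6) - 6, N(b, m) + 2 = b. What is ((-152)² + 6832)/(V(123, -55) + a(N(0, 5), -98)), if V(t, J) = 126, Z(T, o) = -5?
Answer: 14968/75 ≈ 199.57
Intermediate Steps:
N(b, m) = -2 + b
a(C, F) = 24 (a(C, F) = -5*(-6) - 6 = 30 - 6 = 24)
((-152)² + 6832)/(V(123, -55) + a(N(0, 5), -98)) = ((-152)² + 6832)/(126 + 24) = (23104 + 6832)/150 = 29936*(1/150) = 14968/75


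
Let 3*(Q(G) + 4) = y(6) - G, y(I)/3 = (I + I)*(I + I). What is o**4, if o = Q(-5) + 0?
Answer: 32625390625/81 ≈ 4.0278e+8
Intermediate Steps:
y(I) = 12*I**2 (y(I) = 3*((I + I)*(I + I)) = 3*((2*I)*(2*I)) = 3*(4*I**2) = 12*I**2)
Q(G) = 140 - G/3 (Q(G) = -4 + (12*6**2 - G)/3 = -4 + (12*36 - G)/3 = -4 + (432 - G)/3 = -4 + (144 - G/3) = 140 - G/3)
o = 425/3 (o = (140 - 1/3*(-5)) + 0 = (140 + 5/3) + 0 = 425/3 + 0 = 425/3 ≈ 141.67)
o**4 = (425/3)**4 = 32625390625/81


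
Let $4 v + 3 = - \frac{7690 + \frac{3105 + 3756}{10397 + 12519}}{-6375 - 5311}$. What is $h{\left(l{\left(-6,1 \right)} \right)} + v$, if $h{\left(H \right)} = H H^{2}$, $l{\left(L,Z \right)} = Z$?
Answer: $\frac{444027277}{1071185504} \approx 0.41452$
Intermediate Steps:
$h{\left(H \right)} = H^{3}$
$v = - \frac{627158227}{1071185504}$ ($v = - \frac{3}{4} + \frac{\left(-1\right) \frac{7690 + \frac{3105 + 3756}{10397 + 12519}}{-6375 - 5311}}{4} = - \frac{3}{4} + \frac{\left(-1\right) \frac{7690 + \frac{6861}{22916}}{-11686}}{4} = - \frac{3}{4} + \frac{\left(-1\right) \left(7690 + 6861 \cdot \frac{1}{22916}\right) \left(- \frac{1}{11686}\right)}{4} = - \frac{3}{4} + \frac{\left(-1\right) \left(7690 + \frac{6861}{22916}\right) \left(- \frac{1}{11686}\right)}{4} = - \frac{3}{4} + \frac{\left(-1\right) \frac{176230901}{22916} \left(- \frac{1}{11686}\right)}{4} = - \frac{3}{4} + \frac{\left(-1\right) \left(- \frac{176230901}{267796376}\right)}{4} = - \frac{3}{4} + \frac{1}{4} \cdot \frac{176230901}{267796376} = - \frac{3}{4} + \frac{176230901}{1071185504} = - \frac{627158227}{1071185504} \approx -0.58548$)
$h{\left(l{\left(-6,1 \right)} \right)} + v = 1^{3} - \frac{627158227}{1071185504} = 1 - \frac{627158227}{1071185504} = \frac{444027277}{1071185504}$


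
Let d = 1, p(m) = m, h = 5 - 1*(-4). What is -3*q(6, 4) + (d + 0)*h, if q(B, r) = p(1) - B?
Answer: 24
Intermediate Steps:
h = 9 (h = 5 + 4 = 9)
q(B, r) = 1 - B
-3*q(6, 4) + (d + 0)*h = -3*(1 - 1*6) + (1 + 0)*9 = -3*(1 - 6) + 1*9 = -3*(-5) + 9 = 15 + 9 = 24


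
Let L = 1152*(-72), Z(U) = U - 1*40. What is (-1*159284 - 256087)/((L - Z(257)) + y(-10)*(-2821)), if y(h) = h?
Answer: 138457/18317 ≈ 7.5589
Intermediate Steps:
Z(U) = -40 + U (Z(U) = U - 40 = -40 + U)
L = -82944
(-1*159284 - 256087)/((L - Z(257)) + y(-10)*(-2821)) = (-1*159284 - 256087)/((-82944 - (-40 + 257)) - 10*(-2821)) = (-159284 - 256087)/((-82944 - 1*217) + 28210) = -415371/((-82944 - 217) + 28210) = -415371/(-83161 + 28210) = -415371/(-54951) = -415371*(-1/54951) = 138457/18317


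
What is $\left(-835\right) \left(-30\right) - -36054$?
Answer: $61104$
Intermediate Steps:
$\left(-835\right) \left(-30\right) - -36054 = 25050 + 36054 = 61104$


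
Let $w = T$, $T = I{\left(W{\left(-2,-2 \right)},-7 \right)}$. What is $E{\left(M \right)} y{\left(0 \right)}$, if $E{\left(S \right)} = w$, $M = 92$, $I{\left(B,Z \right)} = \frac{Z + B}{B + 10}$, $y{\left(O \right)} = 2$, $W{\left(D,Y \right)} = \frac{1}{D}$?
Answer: $- \frac{30}{19} \approx -1.5789$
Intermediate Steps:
$I{\left(B,Z \right)} = \frac{B + Z}{10 + B}$
$T = - \frac{15}{19}$ ($T = \frac{\frac{1}{-2} - 7}{10 + \frac{1}{-2}} = \frac{- \frac{1}{2} - 7}{10 - \frac{1}{2}} = \frac{1}{\frac{19}{2}} \left(- \frac{15}{2}\right) = \frac{2}{19} \left(- \frac{15}{2}\right) = - \frac{15}{19} \approx -0.78947$)
$w = - \frac{15}{19} \approx -0.78947$
$E{\left(S \right)} = - \frac{15}{19}$
$E{\left(M \right)} y{\left(0 \right)} = \left(- \frac{15}{19}\right) 2 = - \frac{30}{19}$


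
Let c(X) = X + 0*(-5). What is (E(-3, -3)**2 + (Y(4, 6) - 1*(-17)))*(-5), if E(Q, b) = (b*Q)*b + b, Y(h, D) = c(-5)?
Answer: -4560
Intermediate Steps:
c(X) = X (c(X) = X + 0 = X)
Y(h, D) = -5
E(Q, b) = b + Q*b**2 (E(Q, b) = (Q*b)*b + b = Q*b**2 + b = b + Q*b**2)
(E(-3, -3)**2 + (Y(4, 6) - 1*(-17)))*(-5) = ((-3*(1 - 3*(-3)))**2 + (-5 - 1*(-17)))*(-5) = ((-3*(1 + 9))**2 + (-5 + 17))*(-5) = ((-3*10)**2 + 12)*(-5) = ((-30)**2 + 12)*(-5) = (900 + 12)*(-5) = 912*(-5) = -4560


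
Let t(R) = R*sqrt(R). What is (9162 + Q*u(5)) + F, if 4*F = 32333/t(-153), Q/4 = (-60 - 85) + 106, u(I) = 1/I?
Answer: 45654/5 + 32333*I*sqrt(17)/31212 ≈ 9130.8 + 4.2712*I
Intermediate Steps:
t(R) = R**(3/2)
Q = -156 (Q = 4*((-60 - 85) + 106) = 4*(-145 + 106) = 4*(-39) = -156)
F = 32333*I*sqrt(17)/31212 (F = (32333/((-153)**(3/2)))/4 = (32333/((-459*I*sqrt(17))))/4 = (32333*(I*sqrt(17)/7803))/4 = (32333*I*sqrt(17)/7803)/4 = 32333*I*sqrt(17)/31212 ≈ 4.2712*I)
(9162 + Q*u(5)) + F = (9162 - 156/5) + 32333*I*sqrt(17)/31212 = 45654/5 + 32333*I*sqrt(17)/31212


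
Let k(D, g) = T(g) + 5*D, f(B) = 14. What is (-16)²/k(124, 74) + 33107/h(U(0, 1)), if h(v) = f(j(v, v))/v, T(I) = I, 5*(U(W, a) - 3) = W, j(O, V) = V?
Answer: 34466179/4858 ≈ 7094.7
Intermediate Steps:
U(W, a) = 3 + W/5
k(D, g) = g + 5*D
h(v) = 14/v
(-16)²/k(124, 74) + 33107/h(U(0, 1)) = (-16)²/(74 + 5*124) + 33107/((14/(3 + (⅕)*0))) = 256/(74 + 620) + 33107/((14/(3 + 0))) = 256/694 + 33107/((14/3)) = 256*(1/694) + 33107/((14*(⅓))) = 128/347 + 33107/(14/3) = 128/347 + 33107*(3/14) = 128/347 + 99321/14 = 34466179/4858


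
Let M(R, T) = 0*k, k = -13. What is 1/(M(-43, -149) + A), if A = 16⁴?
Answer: 1/65536 ≈ 1.5259e-5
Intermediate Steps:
M(R, T) = 0 (M(R, T) = 0*(-13) = 0)
A = 65536
1/(M(-43, -149) + A) = 1/(0 + 65536) = 1/65536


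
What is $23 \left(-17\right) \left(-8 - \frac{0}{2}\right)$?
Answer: $3128$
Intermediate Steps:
$23 \left(-17\right) \left(-8 - \frac{0}{2}\right) = - 391 \left(-8 - 0 \cdot \frac{1}{2}\right) = - 391 \left(-8 - 0\right) = - 391 \left(-8 + 0\right) = \left(-391\right) \left(-8\right) = 3128$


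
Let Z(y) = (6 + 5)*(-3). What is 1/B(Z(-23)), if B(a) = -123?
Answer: -1/123 ≈ -0.0081301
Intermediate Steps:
Z(y) = -33 (Z(y) = 11*(-3) = -33)
1/B(Z(-23)) = 1/(-123) = -1/123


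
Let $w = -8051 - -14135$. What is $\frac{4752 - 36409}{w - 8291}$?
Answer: $\frac{31657}{2207} \approx 14.344$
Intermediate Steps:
$w = 6084$ ($w = -8051 + 14135 = 6084$)
$\frac{4752 - 36409}{w - 8291} = \frac{4752 - 36409}{6084 - 8291} = - \frac{31657}{-2207} = \left(-31657\right) \left(- \frac{1}{2207}\right) = \frac{31657}{2207}$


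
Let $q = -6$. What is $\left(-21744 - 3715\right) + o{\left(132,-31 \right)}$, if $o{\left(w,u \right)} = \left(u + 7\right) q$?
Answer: $-25315$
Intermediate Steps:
$o{\left(w,u \right)} = -42 - 6 u$ ($o{\left(w,u \right)} = \left(u + 7\right) \left(-6\right) = \left(7 + u\right) \left(-6\right) = -42 - 6 u$)
$\left(-21744 - 3715\right) + o{\left(132,-31 \right)} = \left(-21744 - 3715\right) - -144 = -25459 + \left(-42 + 186\right) = -25459 + 144 = -25315$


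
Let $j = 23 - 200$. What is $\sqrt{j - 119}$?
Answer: $2 i \sqrt{74} \approx 17.205 i$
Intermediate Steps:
$j = -177$
$\sqrt{j - 119} = \sqrt{-177 - 119} = \sqrt{-296} = 2 i \sqrt{74}$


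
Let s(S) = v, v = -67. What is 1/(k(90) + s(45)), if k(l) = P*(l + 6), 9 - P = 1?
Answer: 1/701 ≈ 0.0014265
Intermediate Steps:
P = 8 (P = 9 - 1*1 = 9 - 1 = 8)
s(S) = -67
k(l) = 48 + 8*l (k(l) = 8*(l + 6) = 8*(6 + l) = 48 + 8*l)
1/(k(90) + s(45)) = 1/((48 + 8*90) - 67) = 1/((48 + 720) - 67) = 1/(768 - 67) = 1/701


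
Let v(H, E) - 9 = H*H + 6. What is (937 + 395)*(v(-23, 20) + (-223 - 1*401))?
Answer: -106560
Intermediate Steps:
v(H, E) = 15 + H**2 (v(H, E) = 9 + (H*H + 6) = 9 + (H**2 + 6) = 9 + (6 + H**2) = 15 + H**2)
(937 + 395)*(v(-23, 20) + (-223 - 1*401)) = (937 + 395)*((15 + (-23)**2) + (-223 - 1*401)) = 1332*((15 + 529) + (-223 - 401)) = 1332*(544 - 624) = 1332*(-80) = -106560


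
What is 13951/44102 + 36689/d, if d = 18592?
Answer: 938717635/409972192 ≈ 2.2897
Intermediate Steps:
13951/44102 + 36689/d = 13951/44102 + 36689/18592 = 938717635/409972192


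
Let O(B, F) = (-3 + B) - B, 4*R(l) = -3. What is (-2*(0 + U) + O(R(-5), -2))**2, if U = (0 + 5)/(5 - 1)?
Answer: 121/4 ≈ 30.250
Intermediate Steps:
U = 5/4 ≈ 1.2500
R(l) = -3/4 (R(l) = (1/4)*(-3) = -3/4)
O(B, F) = -3
(-2*(0 + U) + O(R(-5), -2))**2 = (-2*(0 + 5/4) - 3)**2 = (-2*5/4 - 3)**2 = (-5/2 - 3)**2 = (-11/2)**2 = 121/4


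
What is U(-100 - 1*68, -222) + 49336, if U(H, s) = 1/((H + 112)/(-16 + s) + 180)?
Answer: 151165521/3064 ≈ 49336.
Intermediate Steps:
U(H, s) = 1/(180 + (112 + H)/(-16 + s)) (U(H, s) = 1/((112 + H)/(-16 + s) + 180) = 1/(180 + (112 + H)/(-16 + s)))
U(-100 - 1*68, -222) + 49336 = (-16 - 222)/(-2768 + (-100 - 1*68) + 180*(-222)) + 49336 = -238/(-2768 + (-100 - 68) - 39960) + 49336 = -238/(-2768 - 168 - 39960) + 49336 = -238/(-42896) + 49336 = -1/42896*(-238) + 49336 = 17/3064 + 49336 = 151165521/3064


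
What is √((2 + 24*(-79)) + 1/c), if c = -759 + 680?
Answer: I*√11820533/79 ≈ 43.52*I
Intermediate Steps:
c = -79
√((2 + 24*(-79)) + 1/c) = √((2 + 24*(-79)) + 1/(-79)) = √((2 - 1896) - 1/79) = √(-1894 - 1/79) = √(-149627/79) = I*√11820533/79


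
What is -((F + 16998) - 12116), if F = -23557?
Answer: 18675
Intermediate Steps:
-((F + 16998) - 12116) = -((-23557 + 16998) - 12116) = -(-6559 - 12116) = -1*(-18675) = 18675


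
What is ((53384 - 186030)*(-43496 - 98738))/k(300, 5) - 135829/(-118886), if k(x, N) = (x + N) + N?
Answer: 1121497499355147/18427330 ≈ 6.0861e+7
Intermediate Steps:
k(x, N) = x + 2*N (k(x, N) = (N + x) + N = x + 2*N)
((53384 - 186030)*(-43496 - 98738))/k(300, 5) - 135829/(-118886) = ((53384 - 186030)*(-43496 - 98738))/(300 + 2*5) - 135829/(-118886) = (-132646*(-142234))/(300 + 10) - 135829*(-1/118886) = 18866771164/310 + 135829/118886 = 18866771164*(1/310) + 135829/118886 = 9433385582/155 + 135829/118886 = 1121497499355147/18427330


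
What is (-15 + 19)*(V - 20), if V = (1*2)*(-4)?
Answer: -112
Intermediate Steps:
V = -8 (V = 2*(-4) = -8)
(-15 + 19)*(V - 20) = (-15 + 19)*(-8 - 20) = 4*(-28) = -112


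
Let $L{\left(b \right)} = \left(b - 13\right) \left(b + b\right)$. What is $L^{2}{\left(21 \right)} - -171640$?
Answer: $284536$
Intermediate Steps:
$L{\left(b \right)} = 2 b \left(-13 + b\right)$ ($L{\left(b \right)} = \left(-13 + b\right) 2 b = 2 b \left(-13 + b\right)$)
$L^{2}{\left(21 \right)} - -171640 = \left(2 \cdot 21 \left(-13 + 21\right)\right)^{2} - -171640 = \left(2 \cdot 21 \cdot 8\right)^{2} + 171640 = 336^{2} + 171640 = 112896 + 171640 = 284536$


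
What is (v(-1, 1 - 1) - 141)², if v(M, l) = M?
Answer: 20164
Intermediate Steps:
(v(-1, 1 - 1) - 141)² = (-1 - 141)² = (-142)² = 20164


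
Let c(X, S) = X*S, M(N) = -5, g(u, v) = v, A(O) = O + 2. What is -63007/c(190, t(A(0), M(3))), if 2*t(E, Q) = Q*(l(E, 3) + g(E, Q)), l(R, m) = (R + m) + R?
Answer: 63007/950 ≈ 66.323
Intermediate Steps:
A(O) = 2 + O
l(R, m) = m + 2*R
t(E, Q) = Q*(3 + Q + 2*E)/2 (t(E, Q) = (Q*((3 + 2*E) + Q))/2 = (Q*(3 + Q + 2*E))/2 = Q*(3 + Q + 2*E)/2)
c(X, S) = S*X
-63007/c(190, t(A(0), M(3))) = -63007*(-1/(475*(3 - 5 + 2*(2 + 0)))) = -63007*(-1/(475*(3 - 5 + 2*2))) = -63007*(-1/(475*(3 - 5 + 4))) = -63007/(((1/2)*(-5)*2)*190) = -63007/((-5*190)) = -63007/(-950) = -63007*(-1/950) = 63007/950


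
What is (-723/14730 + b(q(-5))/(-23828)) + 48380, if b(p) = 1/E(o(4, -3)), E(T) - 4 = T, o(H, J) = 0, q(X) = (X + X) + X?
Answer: 11320471157249/233990960 ≈ 48380.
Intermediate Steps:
q(X) = 3*X (q(X) = 2*X + X = 3*X)
E(T) = 4 + T
b(p) = ¼ (b(p) = 1/(4 + 0) = 1/4 = ¼)
(-723/14730 + b(q(-5))/(-23828)) + 48380 = (-723/14730 + (¼)/(-23828)) + 48380 = (-723*1/14730 + (¼)*(-1/23828)) + 48380 = (-241/4910 - 1/95312) + 48380 = -11487551/233990960 + 48380 = 11320471157249/233990960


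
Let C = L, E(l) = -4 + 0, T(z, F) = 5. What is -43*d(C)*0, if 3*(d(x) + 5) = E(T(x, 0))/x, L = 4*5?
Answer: 0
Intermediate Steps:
L = 20
E(l) = -4
C = 20
d(x) = -5 - 4/(3*x) (d(x) = -5 + (-4/x)/3 = -5 - 4/(3*x))
-43*d(C)*0 = -43*(-5 - 4/3/20)*0 = -43*(-5 - 4/3*1/20)*0 = -43*(-5 - 1/15)*0 = -43*(-76/15)*0 = (3268/15)*0 = 0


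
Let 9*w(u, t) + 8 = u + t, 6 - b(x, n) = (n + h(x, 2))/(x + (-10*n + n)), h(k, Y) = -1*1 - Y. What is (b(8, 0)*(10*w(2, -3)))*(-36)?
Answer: 2295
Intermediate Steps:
h(k, Y) = -1 - Y
b(x, n) = 6 - (-3 + n)/(x - 9*n) (b(x, n) = 6 - (n + (-1 - 1*2))/(x + (-10*n + n)) = 6 - (n + (-1 - 2))/(x - 9*n) = 6 - (n - 3)/(x - 9*n) = 6 - (-3 + n)/(x - 9*n))
w(u, t) = -8/9 + t/9 + u/9 (w(u, t) = -8/9 + (u + t)/9 = -8/9 + (t + u)/9 = -8/9 + (t/9 + u/9) = -8/9 + t/9 + u/9)
(b(8, 0)*(10*w(2, -3)))*(-36) = (((-3 - 6*8 + 55*0)/(-1*8 + 9*0))*(10*(-8/9 + (⅑)*(-3) + (⅑)*2)))*(-36) = (((-3 - 48 + 0)/(-8 + 0))*(10*(-8/9 - ⅓ + 2/9)))*(-36) = ((-51/(-8))*(10*(-1)))*(-36) = (-⅛*(-51)*(-10))*(-36) = ((51/8)*(-10))*(-36) = -255/4*(-36) = 2295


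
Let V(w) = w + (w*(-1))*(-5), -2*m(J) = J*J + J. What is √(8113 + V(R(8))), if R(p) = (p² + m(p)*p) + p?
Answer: √6817 ≈ 82.565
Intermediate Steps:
m(J) = -J/2 - J²/2 (m(J) = -(J*J + J)/2 = -(J² + J)/2 = -(J + J²)/2 = -J/2 - J²/2)
R(p) = p + p² - p²*(1 + p)/2 (R(p) = (p² + (-p*(1 + p)/2)*p) + p = (p² - p²*(1 + p)/2) + p = p + p² - p²*(1 + p)/2)
V(w) = 6*w (V(w) = w - w*(-5) = w + 5*w = 6*w)
√(8113 + V(R(8))) = √(8113 + 6*((½)*8*(2 + 8 - 1*8²))) = √(8113 + 6*((½)*8*(2 + 8 - 1*64))) = √(8113 + 6*((½)*8*(2 + 8 - 64))) = √(8113 + 6*((½)*8*(-54))) = √(8113 + 6*(-216)) = √(8113 - 1296) = √6817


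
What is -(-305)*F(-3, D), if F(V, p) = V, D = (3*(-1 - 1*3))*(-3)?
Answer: -915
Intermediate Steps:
D = 36 (D = (3*(-1 - 3))*(-3) = (3*(-4))*(-3) = -12*(-3) = 36)
-(-305)*F(-3, D) = -(-305)*(-3) = -1*915 = -915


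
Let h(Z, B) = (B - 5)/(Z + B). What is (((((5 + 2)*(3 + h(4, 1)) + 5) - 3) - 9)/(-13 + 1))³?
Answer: -343/1000 ≈ -0.34300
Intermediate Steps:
h(Z, B) = (-5 + B)/(B + Z)
(((((5 + 2)*(3 + h(4, 1)) + 5) - 3) - 9)/(-13 + 1))³ = (((((5 + 2)*(3 + (-5 + 1)/(1 + 4)) + 5) - 3) - 9)/(-13 + 1))³ = ((((7*(3 - 4/5) + 5) - 3) - 9)/(-12))³ = ((((7*(3 + (⅕)*(-4)) + 5) - 3) - 9)*(-1/12))³ = ((((7*(3 - ⅘) + 5) - 3) - 9)*(-1/12))³ = ((((7*(11/5) + 5) - 3) - 9)*(-1/12))³ = ((((77/5 + 5) - 3) - 9)*(-1/12))³ = (((102/5 - 3) - 9)*(-1/12))³ = ((87/5 - 9)*(-1/12))³ = ((42/5)*(-1/12))³ = (-7/10)³ = -343/1000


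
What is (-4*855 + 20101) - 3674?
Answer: 13007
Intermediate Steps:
(-4*855 + 20101) - 3674 = (-3420 + 20101) - 3674 = 16681 - 3674 = 13007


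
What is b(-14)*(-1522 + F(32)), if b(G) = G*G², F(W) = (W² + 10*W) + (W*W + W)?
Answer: -2409232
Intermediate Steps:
F(W) = 2*W² + 11*W (F(W) = (W² + 10*W) + (W² + W) = (W² + 10*W) + (W + W²) = 2*W² + 11*W)
b(G) = G³
b(-14)*(-1522 + F(32)) = (-14)³*(-1522 + 32*(11 + 2*32)) = -2744*(-1522 + 32*(11 + 64)) = -2744*(-1522 + 32*75) = -2744*(-1522 + 2400) = -2744*878 = -2409232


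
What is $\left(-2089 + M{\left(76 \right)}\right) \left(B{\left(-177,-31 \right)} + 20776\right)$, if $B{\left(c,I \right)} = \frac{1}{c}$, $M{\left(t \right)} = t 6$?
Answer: $- \frac{6005114183}{177} \approx -3.3927 \cdot 10^{7}$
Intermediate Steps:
$M{\left(t \right)} = 6 t$
$\left(-2089 + M{\left(76 \right)}\right) \left(B{\left(-177,-31 \right)} + 20776\right) = \left(-2089 + 6 \cdot 76\right) \left(\frac{1}{-177} + 20776\right) = \left(-2089 + 456\right) \left(- \frac{1}{177} + 20776\right) = \left(-1633\right) \frac{3677351}{177} = - \frac{6005114183}{177}$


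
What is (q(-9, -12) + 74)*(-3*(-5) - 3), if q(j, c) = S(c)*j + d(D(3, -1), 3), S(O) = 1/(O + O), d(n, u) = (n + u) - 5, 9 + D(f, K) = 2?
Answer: 1569/2 ≈ 784.50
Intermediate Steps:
D(f, K) = -7 (D(f, K) = -9 + 2 = -7)
d(n, u) = -5 + n + u
S(O) = 1/(2*O)
q(j, c) = -9 + j/(2*c) (q(j, c) = (1/(2*c))*j + (-5 - 7 + 3) = j/(2*c) - 9 = -9 + j/(2*c))
(q(-9, -12) + 74)*(-3*(-5) - 3) = ((-9 + (1/2)*(-9)/(-12)) + 74)*(-3*(-5) - 3) = ((-9 + (1/2)*(-9)*(-1/12)) + 74)*(15 - 3) = ((-9 + 3/8) + 74)*12 = (-69/8 + 74)*12 = (523/8)*12 = 1569/2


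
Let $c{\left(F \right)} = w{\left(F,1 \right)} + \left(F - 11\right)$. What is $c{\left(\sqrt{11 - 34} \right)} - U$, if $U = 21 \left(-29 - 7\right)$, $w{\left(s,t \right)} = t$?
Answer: $746 + i \sqrt{23} \approx 746.0 + 4.7958 i$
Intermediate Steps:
$U = -756$ ($U = 21 \left(-36\right) = -756$)
$c{\left(F \right)} = -10 + F$ ($c{\left(F \right)} = 1 + \left(F - 11\right) = 1 + \left(-11 + F\right) = -10 + F$)
$c{\left(\sqrt{11 - 34} \right)} - U = \left(-10 + \sqrt{11 - 34}\right) - -756 = \left(-10 + \sqrt{-23}\right) + 756 = \left(-10 + i \sqrt{23}\right) + 756 = 746 + i \sqrt{23}$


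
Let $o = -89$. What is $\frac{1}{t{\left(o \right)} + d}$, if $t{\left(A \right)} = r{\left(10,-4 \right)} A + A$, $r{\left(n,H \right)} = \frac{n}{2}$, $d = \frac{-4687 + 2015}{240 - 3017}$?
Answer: $- \frac{2777}{1480246} \approx -0.001876$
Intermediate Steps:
$d = \frac{2672}{2777}$ ($d = - \frac{2672}{-2777} = \left(-2672\right) \left(- \frac{1}{2777}\right) = \frac{2672}{2777} \approx 0.96219$)
$r{\left(n,H \right)} = \frac{n}{2}$ ($r{\left(n,H \right)} = n \frac{1}{2} = \frac{n}{2}$)
$t{\left(A \right)} = 6 A$ ($t{\left(A \right)} = \frac{1}{2} \cdot 10 A + A = 5 A + A = 6 A$)
$\frac{1}{t{\left(o \right)} + d} = \frac{1}{6 \left(-89\right) + \frac{2672}{2777}} = \frac{1}{-534 + \frac{2672}{2777}} = \frac{1}{- \frac{1480246}{2777}} = - \frac{2777}{1480246}$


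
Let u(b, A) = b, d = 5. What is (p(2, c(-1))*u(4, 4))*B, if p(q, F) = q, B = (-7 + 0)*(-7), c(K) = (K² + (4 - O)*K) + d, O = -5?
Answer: 392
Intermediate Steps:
c(K) = 5 + K² + 9*K (c(K) = (K² + (4 - 1*(-5))*K) + 5 = (K² + (4 + 5)*K) + 5 = (K² + 9*K) + 5 = 5 + K² + 9*K)
B = 49 (B = -7*(-7) = 49)
(p(2, c(-1))*u(4, 4))*B = (2*4)*49 = 8*49 = 392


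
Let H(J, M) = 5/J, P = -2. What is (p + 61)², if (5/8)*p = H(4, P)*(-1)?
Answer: 3481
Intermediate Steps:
p = -2 (p = 8*((5/4)*(-1))/5 = (8/5)*(-5/4) = -2)
(p + 61)² = (-2 + 61)² = 59² = 3481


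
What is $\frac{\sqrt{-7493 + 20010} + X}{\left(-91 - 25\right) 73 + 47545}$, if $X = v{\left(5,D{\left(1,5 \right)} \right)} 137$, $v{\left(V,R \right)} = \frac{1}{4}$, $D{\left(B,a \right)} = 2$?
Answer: $\frac{137}{156308} + \frac{\sqrt{12517}}{39077} \approx 0.0037395$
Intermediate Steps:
$v{\left(V,R \right)} = \frac{1}{4}$
$X = \frac{137}{4}$ ($X = \frac{1}{4} \cdot 137 = \frac{137}{4} \approx 34.25$)
$\frac{\sqrt{-7493 + 20010} + X}{\left(-91 - 25\right) 73 + 47545} = \frac{\sqrt{-7493 + 20010} + \frac{137}{4}}{\left(-91 - 25\right) 73 + 47545} = \frac{\sqrt{12517} + \frac{137}{4}}{\left(-116\right) 73 + 47545} = \frac{\frac{137}{4} + \sqrt{12517}}{-8468 + 47545} = \frac{\frac{137}{4} + \sqrt{12517}}{39077} = \left(\frac{137}{4} + \sqrt{12517}\right) \frac{1}{39077} = \frac{137}{156308} + \frac{\sqrt{12517}}{39077}$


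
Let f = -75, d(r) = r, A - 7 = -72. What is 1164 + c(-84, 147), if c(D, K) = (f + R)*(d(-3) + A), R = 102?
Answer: -672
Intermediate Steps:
A = -65 (A = 7 - 72 = -65)
c(D, K) = -1836 (c(D, K) = (-75 + 102)*(-3 - 65) = 27*(-68) = -1836)
1164 + c(-84, 147) = 1164 - 1836 = -672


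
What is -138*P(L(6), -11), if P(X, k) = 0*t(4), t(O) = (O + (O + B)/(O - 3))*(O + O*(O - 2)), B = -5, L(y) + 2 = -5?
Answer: 0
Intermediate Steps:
L(y) = -7 (L(y) = -2 - 5 = -7)
t(O) = (O + O*(-2 + O))*(O + (-5 + O)/(-3 + O)) (t(O) = (O + (O - 5)/(O - 3))*(O + O*(O - 2)) = (O + (-5 + O)/(-3 + O))*(O + O*(-2 + O)) = (O + O*(-2 + O))*(O + (-5 + O)/(-3 + O)))
P(X, k) = 0 (P(X, k) = 0*(4*(5 + 4**3 - 3*4 - 3*4**2)/(-3 + 4)) = 0*(4*(5 + 64 - 12 - 3*16)/1) = 0*(4*1*(5 + 64 - 12 - 48)) = 0*(4*1*9) = 0*36 = 0)
-138*P(L(6), -11) = -138*0 = 0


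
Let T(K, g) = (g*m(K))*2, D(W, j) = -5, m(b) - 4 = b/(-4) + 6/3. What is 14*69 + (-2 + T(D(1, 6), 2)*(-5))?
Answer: 819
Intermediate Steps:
m(b) = 6 - b/4 (m(b) = 4 + (b/(-4) + 6/3) = 4 + (b*(-¼) + 6*(⅓)) = 4 + (-b/4 + 2) = 4 + (2 - b/4) = 6 - b/4)
T(K, g) = 2*g*(6 - K/4) (T(K, g) = (g*(6 - K/4))*2 = 2*g*(6 - K/4))
14*69 + (-2 + T(D(1, 6), 2)*(-5)) = 14*69 + (-2 + ((½)*2*(24 - 1*(-5)))*(-5)) = 966 + (-2 + ((½)*2*(24 + 5))*(-5)) = 966 + (-2 + ((½)*2*29)*(-5)) = 966 + (-2 + 29*(-5)) = 966 + (-2 - 145) = 966 - 147 = 819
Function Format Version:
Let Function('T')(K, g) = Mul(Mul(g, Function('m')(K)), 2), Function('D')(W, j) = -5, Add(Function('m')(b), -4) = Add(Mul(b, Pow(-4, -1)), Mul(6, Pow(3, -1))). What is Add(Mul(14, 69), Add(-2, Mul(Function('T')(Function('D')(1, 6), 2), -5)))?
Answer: 819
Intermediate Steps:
Function('m')(b) = Add(6, Mul(Rational(-1, 4), b)) (Function('m')(b) = Add(4, Add(Mul(b, Pow(-4, -1)), Mul(6, Pow(3, -1)))) = Add(4, Add(Mul(b, Rational(-1, 4)), Mul(6, Rational(1, 3)))) = Add(4, Add(Mul(Rational(-1, 4), b), 2)) = Add(4, Add(2, Mul(Rational(-1, 4), b))) = Add(6, Mul(Rational(-1, 4), b)))
Function('T')(K, g) = Mul(2, g, Add(6, Mul(Rational(-1, 4), K))) (Function('T')(K, g) = Mul(Mul(g, Add(6, Mul(Rational(-1, 4), K))), 2) = Mul(2, g, Add(6, Mul(Rational(-1, 4), K))))
Add(Mul(14, 69), Add(-2, Mul(Function('T')(Function('D')(1, 6), 2), -5))) = Add(Mul(14, 69), Add(-2, Mul(Mul(Rational(1, 2), 2, Add(24, Mul(-1, -5))), -5))) = Add(966, Add(-2, Mul(Mul(Rational(1, 2), 2, Add(24, 5)), -5))) = Add(966, Add(-2, Mul(Mul(Rational(1, 2), 2, 29), -5))) = Add(966, Add(-2, Mul(29, -5))) = Add(966, Add(-2, -145)) = Add(966, -147) = 819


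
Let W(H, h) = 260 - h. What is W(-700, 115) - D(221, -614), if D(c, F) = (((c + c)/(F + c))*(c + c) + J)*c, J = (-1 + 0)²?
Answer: 43145576/393 ≈ 1.0979e+5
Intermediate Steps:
J = 1 (J = (-1)² = 1)
D(c, F) = c*(1 + 4*c²/(F + c)) (D(c, F) = (((c + c)/(F + c))*(c + c) + 1)*c = (((2*c)/(F + c))*(2*c) + 1)*c = ((2*c/(F + c))*(2*c) + 1)*c = (4*c²/(F + c) + 1)*c = (1 + 4*c²/(F + c))*c = c*(1 + 4*c²/(F + c)))
W(-700, 115) - D(221, -614) = (260 - 1*115) - 221*(-614 + 221 + 4*221²)/(-614 + 221) = (260 - 115) - 221*(-614 + 221 + 4*48841)/(-393) = 145 - 221*(-1)*(-614 + 221 + 195364)/393 = 145 - 221*(-1)*194971/393 = 145 - 1*(-43088591/393) = 145 + 43088591/393 = 43145576/393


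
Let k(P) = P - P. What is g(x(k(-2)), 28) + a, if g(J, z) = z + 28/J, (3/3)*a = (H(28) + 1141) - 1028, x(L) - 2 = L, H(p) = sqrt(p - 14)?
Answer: 155 + sqrt(14) ≈ 158.74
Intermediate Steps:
k(P) = 0
H(p) = sqrt(-14 + p)
x(L) = 2 + L
a = 113 + sqrt(14) (a = (sqrt(-14 + 28) + 1141) - 1028 = (sqrt(14) + 1141) - 1028 = (1141 + sqrt(14)) - 1028 = 113 + sqrt(14) ≈ 116.74)
g(x(k(-2)), 28) + a = (28 + 28/(2 + 0)) + (113 + sqrt(14)) = (28 + 28/2) + (113 + sqrt(14)) = (28 + 28*(1/2)) + (113 + sqrt(14)) = (28 + 14) + (113 + sqrt(14)) = 42 + (113 + sqrt(14)) = 155 + sqrt(14)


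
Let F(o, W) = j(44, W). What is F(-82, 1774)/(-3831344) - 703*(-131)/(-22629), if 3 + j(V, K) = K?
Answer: -1688421239/414830064 ≈ -4.0702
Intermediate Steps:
j(V, K) = -3 + K
F(o, W) = -3 + W
F(-82, 1774)/(-3831344) - 703*(-131)/(-22629) = (-3 + 1774)/(-3831344) - 703*(-131)/(-22629) = 1771*(-1/3831344) + 92093*(-1/22629) = -161/348304 - 4847/1191 = -1688421239/414830064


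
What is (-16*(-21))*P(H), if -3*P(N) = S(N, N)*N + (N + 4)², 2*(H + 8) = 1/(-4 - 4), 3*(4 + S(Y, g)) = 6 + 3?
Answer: -44023/16 ≈ -2751.4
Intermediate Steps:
S(Y, g) = -1 (S(Y, g) = -4 + (6 + 3)/3 = -4 + (⅓)*9 = -4 + 3 = -1)
H = -129/16 (H = -8 + 1/(2*(-4 - 4)) = -8 + (½)/(-8) = -8 + (½)*(-⅛) = -8 - 1/16 = -129/16 ≈ -8.0625)
P(N) = -(4 + N)²/3 + N/3 (P(N) = -(-N + (N + 4)²)/3 = -(-N + (4 + N)²)/3 = -((4 + N)² - N)/3 = -(4 + N)²/3 + N/3)
(-16*(-21))*P(H) = (-16*(-21))*(-(4 - 129/16)²/3 + (⅓)*(-129/16)) = 336*(-(-65/16)²/3 - 43/16) = 336*(-⅓*4225/256 - 43/16) = 336*(-4225/768 - 43/16) = 336*(-6289/768) = -44023/16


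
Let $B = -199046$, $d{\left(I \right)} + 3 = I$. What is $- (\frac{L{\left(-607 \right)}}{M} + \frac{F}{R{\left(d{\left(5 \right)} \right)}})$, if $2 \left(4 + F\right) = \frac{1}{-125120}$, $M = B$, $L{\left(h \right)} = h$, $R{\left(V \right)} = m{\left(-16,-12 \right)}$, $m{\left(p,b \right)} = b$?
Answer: $- \frac{100530015683}{298855626240} \approx -0.33638$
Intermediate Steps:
$d{\left(I \right)} = -3 + I$
$R{\left(V \right)} = -12$
$M = -199046$
$F = - \frac{1000961}{250240}$ ($F = -4 + \frac{1}{2 \left(-125120\right)} = -4 + \frac{1}{2} \left(- \frac{1}{125120}\right) = -4 - \frac{1}{250240} = - \frac{1000961}{250240} \approx -4.0$)
$- (\frac{L{\left(-607 \right)}}{M} + \frac{F}{R{\left(d{\left(5 \right)} \right)}}) = - (- \frac{607}{-199046} - \frac{1000961}{250240 \left(-12\right)}) = - (\left(-607\right) \left(- \frac{1}{199046}\right) - - \frac{1000961}{3002880}) = - (\frac{607}{199046} + \frac{1000961}{3002880}) = \left(-1\right) \frac{100530015683}{298855626240} = - \frac{100530015683}{298855626240}$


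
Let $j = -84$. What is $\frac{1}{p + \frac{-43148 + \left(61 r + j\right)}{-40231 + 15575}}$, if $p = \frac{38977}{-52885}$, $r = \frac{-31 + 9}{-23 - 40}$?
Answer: $\frac{838242360}{851259133} \approx 0.98471$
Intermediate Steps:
$r = \frac{22}{63}$ ($r = - \frac{22}{-63} = \left(-22\right) \left(- \frac{1}{63}\right) = \frac{22}{63} \approx 0.34921$)
$p = - \frac{38977}{52885}$ ($p = 38977 \left(- \frac{1}{52885}\right) = - \frac{38977}{52885} \approx -0.73701$)
$\frac{1}{p + \frac{-43148 + \left(61 r + j\right)}{-40231 + 15575}} = \frac{1}{- \frac{38977}{52885} + \frac{-43148 + \left(61 \cdot \frac{22}{63} - 84\right)}{-40231 + 15575}} = \frac{1}{- \frac{38977}{52885} + \frac{-43148 + \left(\frac{1342}{63} - 84\right)}{-24656}} = \frac{1}{- \frac{38977}{52885} + \left(-43148 - \frac{3950}{63}\right) \left(- \frac{1}{24656}\right)} = \frac{1}{- \frac{38977}{52885} - - \frac{1361137}{776664}} = \frac{1}{- \frac{38977}{52885} + \frac{1361137}{776664}} = \frac{1}{\frac{851259133}{838242360}} = \frac{838242360}{851259133}$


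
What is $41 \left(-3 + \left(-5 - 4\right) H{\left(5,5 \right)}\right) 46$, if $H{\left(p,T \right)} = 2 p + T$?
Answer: $-260268$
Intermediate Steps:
$H{\left(p,T \right)} = T + 2 p$
$41 \left(-3 + \left(-5 - 4\right) H{\left(5,5 \right)}\right) 46 = 41 \left(-3 + \left(-5 - 4\right) \left(5 + 2 \cdot 5\right)\right) 46 = 41 \left(-3 + \left(-5 - 4\right) \left(5 + 10\right)\right) 46 = 41 \left(-3 - 135\right) 46 = 41 \left(-138\right) 46 = \left(-5658\right) 46 = -260268$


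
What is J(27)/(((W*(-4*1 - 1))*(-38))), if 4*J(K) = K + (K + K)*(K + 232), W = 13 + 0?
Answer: 14013/9880 ≈ 1.4183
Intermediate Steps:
W = 13
J(K) = K/4 + K*(232 + K)/2 (J(K) = (K + (K + K)*(K + 232))/4 = (K + (2*K)*(232 + K))/4 = (K + 2*K*(232 + K))/4 = K/4 + K*(232 + K)/2)
J(27)/(((W*(-4*1 - 1))*(-38))) = ((1/4)*27*(465 + 2*27))/(((13*(-4*1 - 1))*(-38))) = ((1/4)*27*(465 + 54))/(((13*(-4 - 1))*(-38))) = ((1/4)*27*519)/(((13*(-5))*(-38))) = 14013/(4*((-65*(-38)))) = (14013/4)/2470 = (14013/4)*(1/2470) = 14013/9880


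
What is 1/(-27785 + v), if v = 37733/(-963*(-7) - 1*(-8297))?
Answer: -15038/417793097 ≈ -3.5994e-5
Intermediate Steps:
v = 37733/15038 (v = 37733/(6741 + 8297) = 37733/15038 ≈ 2.5092)
1/(-27785 + v) = 1/(-27785 + 37733/15038) = 1/(-417793097/15038) = -15038/417793097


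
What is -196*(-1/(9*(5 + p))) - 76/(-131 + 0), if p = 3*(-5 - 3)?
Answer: -12680/22401 ≈ -0.56605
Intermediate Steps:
p = -24 (p = 3*(-8) = -24)
-196*(-1/(9*(5 + p))) - 76/(-131 + 0) = -196*(-1/(9*(5 - 24))) - 76/(-131 + 0) = -196/((-9*(-19))) - 76/(-131) = -196/171 - 76*(-1/131) = -196*1/171 + 76/131 = -196/171 + 76/131 = -12680/22401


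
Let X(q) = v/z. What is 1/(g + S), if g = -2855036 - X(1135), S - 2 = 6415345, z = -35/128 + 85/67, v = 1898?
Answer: 8535/30370977137 ≈ 2.8102e-7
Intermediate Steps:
z = 8535/8576 (z = -35*1/128 + 85*(1/67) = -35/128 + 85/67 = 8535/8576 ≈ 0.99522)
X(q) = 16277248/8535 (X(q) = 1898/(8535/8576) = 1898*(8576/8535) = 16277248/8535)
S = 6415347 (S = 2 + 6415345 = 6415347)
g = -24384009508/8535 (g = -2855036 - 1*16277248/8535 = -2855036 - 16277248/8535 = -24384009508/8535 ≈ -2.8569e+6)
1/(g + S) = 1/(-24384009508/8535 + 6415347) = 1/(30370977137/8535) = 8535/30370977137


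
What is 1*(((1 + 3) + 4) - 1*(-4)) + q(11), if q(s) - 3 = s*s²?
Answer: 1346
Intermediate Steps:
q(s) = 3 + s³ (q(s) = 3 + s*s² = 3 + s³)
1*(((1 + 3) + 4) - 1*(-4)) + q(11) = 1*(((1 + 3) + 4) - 1*(-4)) + (3 + 11³) = 1*((4 + 4) + 4) + (3 + 1331) = 1*(8 + 4) + 1334 = 1*12 + 1334 = 12 + 1334 = 1346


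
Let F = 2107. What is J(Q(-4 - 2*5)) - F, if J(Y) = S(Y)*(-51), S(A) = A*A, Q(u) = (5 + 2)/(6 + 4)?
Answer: -213199/100 ≈ -2132.0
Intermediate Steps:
Q(u) = 7/10
S(A) = A²
J(Y) = -51*Y² (J(Y) = Y²*(-51) = -51*Y²)
J(Q(-4 - 2*5)) - F = -51*(7/10)² - 1*2107 = -51*49/100 - 2107 = -2499/100 - 2107 = -213199/100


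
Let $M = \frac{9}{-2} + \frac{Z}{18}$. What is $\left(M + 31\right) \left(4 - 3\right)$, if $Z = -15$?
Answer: $\frac{77}{3} \approx 25.667$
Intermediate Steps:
$M = - \frac{16}{3}$ ($M = \frac{9}{-2} - \frac{15}{18} = 9 \left(- \frac{1}{2}\right) - \frac{5}{6} = - \frac{9}{2} - \frac{5}{6} = - \frac{16}{3} \approx -5.3333$)
$\left(M + 31\right) \left(4 - 3\right) = \left(- \frac{16}{3} + 31\right) \left(4 - 3\right) = \frac{77 \left(4 - 3\right)}{3} = \frac{77}{3} \cdot 1 = \frac{77}{3}$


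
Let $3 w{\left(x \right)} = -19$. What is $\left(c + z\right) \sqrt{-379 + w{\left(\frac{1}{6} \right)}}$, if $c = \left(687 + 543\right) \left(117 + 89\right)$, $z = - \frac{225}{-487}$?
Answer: $\frac{1398491230 i \sqrt{3}}{487} \approx 4.9738 \cdot 10^{6} i$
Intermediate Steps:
$w{\left(x \right)} = - \frac{19}{3}$ ($w{\left(x \right)} = \frac{1}{3} \left(-19\right) = - \frac{19}{3}$)
$z = \frac{225}{487}$ ($z = \left(-225\right) \left(- \frac{1}{487}\right) = \frac{225}{487} \approx 0.46201$)
$c = 253380$ ($c = 1230 \cdot 206 = 253380$)
$\left(c + z\right) \sqrt{-379 + w{\left(\frac{1}{6} \right)}} = \left(253380 + \frac{225}{487}\right) \sqrt{-379 - \frac{19}{3}} = \frac{123396285 \sqrt{- \frac{1156}{3}}}{487} = \frac{123396285 \frac{34 i \sqrt{3}}{3}}{487} = \frac{1398491230 i \sqrt{3}}{487}$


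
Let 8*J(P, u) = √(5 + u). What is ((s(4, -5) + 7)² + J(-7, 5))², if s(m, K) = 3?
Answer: (800 + √10)²/64 ≈ 10079.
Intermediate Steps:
J(P, u) = √(5 + u)/8
((s(4, -5) + 7)² + J(-7, 5))² = ((3 + 7)² + √(5 + 5)/8)² = (10² + √10/8)² = (100 + √10/8)²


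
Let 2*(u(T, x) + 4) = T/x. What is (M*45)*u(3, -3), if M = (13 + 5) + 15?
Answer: -13365/2 ≈ -6682.5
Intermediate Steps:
u(T, x) = -4 + T/(2*x) (u(T, x) = -4 + (T/x)/2 = -4 + T/(2*x))
M = 33 (M = 18 + 15 = 33)
(M*45)*u(3, -3) = (33*45)*(-4 + (½)*3/(-3)) = 1485*(-4 + (½)*3*(-⅓)) = 1485*(-4 - ½) = 1485*(-9/2) = -13365/2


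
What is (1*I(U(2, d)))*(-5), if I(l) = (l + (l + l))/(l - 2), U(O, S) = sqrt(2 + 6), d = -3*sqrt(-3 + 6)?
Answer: -30 - 15*sqrt(2) ≈ -51.213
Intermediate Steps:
d = -3*sqrt(3) ≈ -5.1962
U(O, S) = 2*sqrt(2) (U(O, S) = sqrt(8) = 2*sqrt(2))
I(l) = 3*l/(-2 + l) (I(l) = (l + 2*l)/(-2 + l) = (3*l)/(-2 + l) = 3*l/(-2 + l))
(1*I(U(2, d)))*(-5) = (1*(3*(2*sqrt(2))/(-2 + 2*sqrt(2))))*(-5) = (1*(6*sqrt(2)/(-2 + 2*sqrt(2))))*(-5) = (6*sqrt(2)/(-2 + 2*sqrt(2)))*(-5) = -30*sqrt(2)/(-2 + 2*sqrt(2))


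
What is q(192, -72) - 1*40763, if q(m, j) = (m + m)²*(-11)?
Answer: -1662779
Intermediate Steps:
q(m, j) = -44*m² (q(m, j) = (2*m)²*(-11) = (4*m²)*(-11) = -44*m²)
q(192, -72) - 1*40763 = -44*192² - 1*40763 = -44*36864 - 40763 = -1622016 - 40763 = -1662779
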